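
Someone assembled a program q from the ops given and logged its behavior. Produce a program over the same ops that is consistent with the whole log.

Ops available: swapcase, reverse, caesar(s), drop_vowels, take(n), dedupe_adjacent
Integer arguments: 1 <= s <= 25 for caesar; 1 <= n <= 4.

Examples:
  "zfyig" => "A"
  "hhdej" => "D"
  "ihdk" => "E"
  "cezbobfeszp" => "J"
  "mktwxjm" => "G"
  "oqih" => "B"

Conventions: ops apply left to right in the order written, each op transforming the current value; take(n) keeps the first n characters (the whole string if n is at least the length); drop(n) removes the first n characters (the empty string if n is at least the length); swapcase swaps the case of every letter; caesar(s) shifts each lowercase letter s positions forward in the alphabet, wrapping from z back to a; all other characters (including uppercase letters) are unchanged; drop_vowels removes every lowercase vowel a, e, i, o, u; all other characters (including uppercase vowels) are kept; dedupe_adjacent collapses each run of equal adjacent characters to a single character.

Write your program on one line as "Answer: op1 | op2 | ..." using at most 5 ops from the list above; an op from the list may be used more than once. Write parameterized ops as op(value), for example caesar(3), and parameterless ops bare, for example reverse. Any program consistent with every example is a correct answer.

caesar(18) | caesar(2) | swapcase | reverse | take(1)

Check, running the answer program on each example:
  "zfyig" -> "rxqay" -> "tzsca" -> "TZSCA" -> "ACSZT" -> "A"
  "hhdej" -> "zzvwb" -> "bbxyd" -> "BBXYD" -> "DYXBB" -> "D"
  "ihdk" -> "azvc" -> "cbxe" -> "CBXE" -> "EXBC" -> "E"
  "cezbobfeszp" -> "uwrtgtxwkrh" -> "wytvivzymtj" -> "WYTVIVZYMTJ" -> "JTMYZVIVTYW" -> "J"
  "mktwxjm" -> "eclopbe" -> "genqrdg" -> "GENQRDG" -> "GDRQNEG" -> "G"
  "oqih" -> "giaz" -> "ikcb" -> "IKCB" -> "BCKI" -> "B"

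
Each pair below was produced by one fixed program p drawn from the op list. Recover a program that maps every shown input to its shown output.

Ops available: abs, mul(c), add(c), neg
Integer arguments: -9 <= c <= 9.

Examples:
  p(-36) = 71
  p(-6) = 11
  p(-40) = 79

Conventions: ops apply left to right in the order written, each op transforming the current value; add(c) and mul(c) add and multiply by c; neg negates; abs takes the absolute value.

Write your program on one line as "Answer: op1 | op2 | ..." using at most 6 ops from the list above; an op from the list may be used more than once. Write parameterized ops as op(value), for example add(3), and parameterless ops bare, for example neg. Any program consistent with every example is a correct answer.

abs | mul(2) | neg | add(1) | abs

Check, running the answer program on each example:
  -36 -> 36 -> 72 -> -72 -> -71 -> 71
  -6 -> 6 -> 12 -> -12 -> -11 -> 11
  -40 -> 40 -> 80 -> -80 -> -79 -> 79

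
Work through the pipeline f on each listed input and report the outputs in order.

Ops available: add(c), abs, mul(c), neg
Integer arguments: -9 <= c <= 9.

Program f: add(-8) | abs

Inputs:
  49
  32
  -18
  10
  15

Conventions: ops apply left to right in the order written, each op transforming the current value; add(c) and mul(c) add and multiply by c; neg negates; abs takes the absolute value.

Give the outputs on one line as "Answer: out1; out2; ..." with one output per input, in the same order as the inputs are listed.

Execution, op by op:
  49 -> 41 -> 41
  32 -> 24 -> 24
  -18 -> -26 -> 26
  10 -> 2 -> 2
  15 -> 7 -> 7

41; 24; 26; 2; 7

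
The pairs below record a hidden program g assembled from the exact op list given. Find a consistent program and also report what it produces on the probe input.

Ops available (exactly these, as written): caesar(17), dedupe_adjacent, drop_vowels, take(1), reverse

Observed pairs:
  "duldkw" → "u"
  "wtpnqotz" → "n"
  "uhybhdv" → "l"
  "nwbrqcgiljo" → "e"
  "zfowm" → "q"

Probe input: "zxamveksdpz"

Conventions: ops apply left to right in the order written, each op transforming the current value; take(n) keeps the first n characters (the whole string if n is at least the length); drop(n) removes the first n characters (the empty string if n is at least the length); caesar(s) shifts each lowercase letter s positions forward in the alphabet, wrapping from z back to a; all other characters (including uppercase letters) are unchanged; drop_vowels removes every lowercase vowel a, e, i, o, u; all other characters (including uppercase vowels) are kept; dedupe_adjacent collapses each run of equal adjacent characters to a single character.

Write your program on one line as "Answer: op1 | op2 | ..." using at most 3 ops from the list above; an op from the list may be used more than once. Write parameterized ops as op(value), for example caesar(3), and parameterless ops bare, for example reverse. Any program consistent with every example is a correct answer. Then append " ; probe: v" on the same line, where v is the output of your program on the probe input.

caesar(17) | take(1) ; probe: "q"

Check, running the answer program on each example:
  "duldkw" -> "ulcubn" -> "u"
  "wtpnqotz" -> "nkgehfkq" -> "n"
  "uhybhdv" -> "lypsyum" -> "l"
  "nwbrqcgiljo" -> "ensihtxzcaf" -> "e"
  "zfowm" -> "qwfnd" -> "q"
  probe: "zxamveksdpz" -> "qordmvbjugq" -> "q"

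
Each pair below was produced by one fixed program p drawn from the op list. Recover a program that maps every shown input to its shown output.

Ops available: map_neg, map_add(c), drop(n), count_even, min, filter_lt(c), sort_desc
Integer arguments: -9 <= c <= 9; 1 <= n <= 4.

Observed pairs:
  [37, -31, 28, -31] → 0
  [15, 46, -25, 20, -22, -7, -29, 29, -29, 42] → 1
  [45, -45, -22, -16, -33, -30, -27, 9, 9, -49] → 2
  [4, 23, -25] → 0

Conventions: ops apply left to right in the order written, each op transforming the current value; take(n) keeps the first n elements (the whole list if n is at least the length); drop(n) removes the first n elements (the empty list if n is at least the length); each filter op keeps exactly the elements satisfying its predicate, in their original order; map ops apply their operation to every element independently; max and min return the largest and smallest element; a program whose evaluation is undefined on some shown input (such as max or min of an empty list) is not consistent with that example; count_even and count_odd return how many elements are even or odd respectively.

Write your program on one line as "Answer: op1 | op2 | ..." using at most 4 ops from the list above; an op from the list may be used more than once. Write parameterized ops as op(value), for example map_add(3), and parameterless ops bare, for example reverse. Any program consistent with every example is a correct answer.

filter_lt(-3) | map_add(7) | drop(4) | count_even

Check, running the answer program on each example:
  [37, -31, 28, -31] -> [-31, -31] -> [-24, -24] -> [] -> 0
  [15, 46, -25, 20, -22, -7, -29, 29, -29, 42] -> [-25, -22, -7, -29, -29] -> [-18, -15, 0, -22, -22] -> [-22] -> 1
  [45, -45, -22, -16, -33, -30, -27, 9, 9, -49] -> [-45, -22, -16, -33, -30, -27, -49] -> [-38, -15, -9, -26, -23, -20, -42] -> [-23, -20, -42] -> 2
  [4, 23, -25] -> [-25] -> [-18] -> [] -> 0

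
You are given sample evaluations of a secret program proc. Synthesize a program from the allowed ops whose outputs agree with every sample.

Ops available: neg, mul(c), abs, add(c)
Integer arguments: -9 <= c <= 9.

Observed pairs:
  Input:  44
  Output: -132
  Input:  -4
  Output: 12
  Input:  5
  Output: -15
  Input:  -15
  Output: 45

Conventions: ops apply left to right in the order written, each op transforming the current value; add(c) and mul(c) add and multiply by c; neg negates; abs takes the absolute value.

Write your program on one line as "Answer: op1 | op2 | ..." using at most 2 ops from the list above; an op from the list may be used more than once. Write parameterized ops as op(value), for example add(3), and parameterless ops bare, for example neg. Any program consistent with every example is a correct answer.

mul(3) | neg

Check, running the answer program on each example:
  44 -> 132 -> -132
  -4 -> -12 -> 12
  5 -> 15 -> -15
  -15 -> -45 -> 45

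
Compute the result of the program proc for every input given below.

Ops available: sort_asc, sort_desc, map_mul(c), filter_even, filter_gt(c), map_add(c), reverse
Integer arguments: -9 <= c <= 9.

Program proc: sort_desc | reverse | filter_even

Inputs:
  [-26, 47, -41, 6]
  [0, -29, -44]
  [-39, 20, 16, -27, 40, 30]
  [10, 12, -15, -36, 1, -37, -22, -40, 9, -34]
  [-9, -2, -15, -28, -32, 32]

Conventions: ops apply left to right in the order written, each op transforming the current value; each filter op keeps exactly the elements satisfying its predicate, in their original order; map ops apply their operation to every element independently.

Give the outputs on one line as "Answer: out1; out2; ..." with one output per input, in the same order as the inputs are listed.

Execution, op by op:
  [-26, 47, -41, 6] -> [47, 6, -26, -41] -> [-41, -26, 6, 47] -> [-26, 6]
  [0, -29, -44] -> [0, -29, -44] -> [-44, -29, 0] -> [-44, 0]
  [-39, 20, 16, -27, 40, 30] -> [40, 30, 20, 16, -27, -39] -> [-39, -27, 16, 20, 30, 40] -> [16, 20, 30, 40]
  [10, 12, -15, -36, 1, -37, -22, -40, 9, -34] -> [12, 10, 9, 1, -15, -22, -34, -36, -37, -40] -> [-40, -37, -36, -34, -22, -15, 1, 9, 10, 12] -> [-40, -36, -34, -22, 10, 12]
  [-9, -2, -15, -28, -32, 32] -> [32, -2, -9, -15, -28, -32] -> [-32, -28, -15, -9, -2, 32] -> [-32, -28, -2, 32]

[-26, 6]; [-44, 0]; [16, 20, 30, 40]; [-40, -36, -34, -22, 10, 12]; [-32, -28, -2, 32]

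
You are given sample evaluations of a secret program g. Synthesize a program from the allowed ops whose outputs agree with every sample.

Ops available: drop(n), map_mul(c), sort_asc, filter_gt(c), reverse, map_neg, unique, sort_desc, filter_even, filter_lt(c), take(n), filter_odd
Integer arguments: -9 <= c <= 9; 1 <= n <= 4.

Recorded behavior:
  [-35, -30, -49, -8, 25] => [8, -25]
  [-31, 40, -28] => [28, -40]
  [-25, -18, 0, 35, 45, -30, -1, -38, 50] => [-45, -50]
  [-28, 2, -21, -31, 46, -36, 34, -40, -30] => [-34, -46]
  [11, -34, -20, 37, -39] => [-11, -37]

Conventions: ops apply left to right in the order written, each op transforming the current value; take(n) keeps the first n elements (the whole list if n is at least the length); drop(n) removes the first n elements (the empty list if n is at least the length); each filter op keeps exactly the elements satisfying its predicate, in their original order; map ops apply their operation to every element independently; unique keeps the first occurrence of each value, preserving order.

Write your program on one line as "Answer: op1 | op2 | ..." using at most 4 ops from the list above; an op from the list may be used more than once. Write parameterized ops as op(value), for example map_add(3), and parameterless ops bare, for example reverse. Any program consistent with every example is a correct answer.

sort_desc | map_neg | take(2) | sort_desc

Check, running the answer program on each example:
  [-35, -30, -49, -8, 25] -> [25, -8, -30, -35, -49] -> [-25, 8, 30, 35, 49] -> [-25, 8] -> [8, -25]
  [-31, 40, -28] -> [40, -28, -31] -> [-40, 28, 31] -> [-40, 28] -> [28, -40]
  [-25, -18, 0, 35, 45, -30, -1, -38, 50] -> [50, 45, 35, 0, -1, -18, -25, -30, -38] -> [-50, -45, -35, 0, 1, 18, 25, 30, 38] -> [-50, -45] -> [-45, -50]
  [-28, 2, -21, -31, 46, -36, 34, -40, -30] -> [46, 34, 2, -21, -28, -30, -31, -36, -40] -> [-46, -34, -2, 21, 28, 30, 31, 36, 40] -> [-46, -34] -> [-34, -46]
  [11, -34, -20, 37, -39] -> [37, 11, -20, -34, -39] -> [-37, -11, 20, 34, 39] -> [-37, -11] -> [-11, -37]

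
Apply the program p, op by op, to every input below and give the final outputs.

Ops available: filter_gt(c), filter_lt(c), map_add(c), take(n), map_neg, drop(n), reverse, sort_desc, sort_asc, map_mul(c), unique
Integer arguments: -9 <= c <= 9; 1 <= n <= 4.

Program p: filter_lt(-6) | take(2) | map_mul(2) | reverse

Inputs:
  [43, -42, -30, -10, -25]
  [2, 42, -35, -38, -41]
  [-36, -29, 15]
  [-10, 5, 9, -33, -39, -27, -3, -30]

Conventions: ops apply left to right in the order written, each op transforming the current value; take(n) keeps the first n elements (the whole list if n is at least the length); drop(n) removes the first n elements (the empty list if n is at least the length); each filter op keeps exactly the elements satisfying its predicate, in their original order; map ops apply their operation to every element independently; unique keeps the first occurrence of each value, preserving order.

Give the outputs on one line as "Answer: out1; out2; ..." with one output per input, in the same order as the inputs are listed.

Execution, op by op:
  [43, -42, -30, -10, -25] -> [-42, -30, -10, -25] -> [-42, -30] -> [-84, -60] -> [-60, -84]
  [2, 42, -35, -38, -41] -> [-35, -38, -41] -> [-35, -38] -> [-70, -76] -> [-76, -70]
  [-36, -29, 15] -> [-36, -29] -> [-36, -29] -> [-72, -58] -> [-58, -72]
  [-10, 5, 9, -33, -39, -27, -3, -30] -> [-10, -33, -39, -27, -30] -> [-10, -33] -> [-20, -66] -> [-66, -20]

[-60, -84]; [-76, -70]; [-58, -72]; [-66, -20]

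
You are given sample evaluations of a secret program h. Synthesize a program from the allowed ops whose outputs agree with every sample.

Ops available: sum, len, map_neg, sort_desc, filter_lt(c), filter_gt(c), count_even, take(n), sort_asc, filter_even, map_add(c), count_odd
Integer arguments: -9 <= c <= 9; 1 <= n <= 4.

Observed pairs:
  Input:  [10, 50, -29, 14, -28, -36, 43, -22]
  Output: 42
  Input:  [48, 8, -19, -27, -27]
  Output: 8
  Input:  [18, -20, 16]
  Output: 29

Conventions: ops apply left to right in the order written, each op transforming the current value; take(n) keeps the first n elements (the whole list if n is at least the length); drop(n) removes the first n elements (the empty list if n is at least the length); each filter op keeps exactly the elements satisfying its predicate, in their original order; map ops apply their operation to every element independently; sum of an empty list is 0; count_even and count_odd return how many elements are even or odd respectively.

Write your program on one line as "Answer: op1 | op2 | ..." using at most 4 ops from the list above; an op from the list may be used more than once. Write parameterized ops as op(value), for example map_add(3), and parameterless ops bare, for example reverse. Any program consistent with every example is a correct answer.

map_add(5) | sort_desc | sum

Check, running the answer program on each example:
  [10, 50, -29, 14, -28, -36, 43, -22] -> [15, 55, -24, 19, -23, -31, 48, -17] -> [55, 48, 19, 15, -17, -23, -24, -31] -> 42
  [48, 8, -19, -27, -27] -> [53, 13, -14, -22, -22] -> [53, 13, -14, -22, -22] -> 8
  [18, -20, 16] -> [23, -15, 21] -> [23, 21, -15] -> 29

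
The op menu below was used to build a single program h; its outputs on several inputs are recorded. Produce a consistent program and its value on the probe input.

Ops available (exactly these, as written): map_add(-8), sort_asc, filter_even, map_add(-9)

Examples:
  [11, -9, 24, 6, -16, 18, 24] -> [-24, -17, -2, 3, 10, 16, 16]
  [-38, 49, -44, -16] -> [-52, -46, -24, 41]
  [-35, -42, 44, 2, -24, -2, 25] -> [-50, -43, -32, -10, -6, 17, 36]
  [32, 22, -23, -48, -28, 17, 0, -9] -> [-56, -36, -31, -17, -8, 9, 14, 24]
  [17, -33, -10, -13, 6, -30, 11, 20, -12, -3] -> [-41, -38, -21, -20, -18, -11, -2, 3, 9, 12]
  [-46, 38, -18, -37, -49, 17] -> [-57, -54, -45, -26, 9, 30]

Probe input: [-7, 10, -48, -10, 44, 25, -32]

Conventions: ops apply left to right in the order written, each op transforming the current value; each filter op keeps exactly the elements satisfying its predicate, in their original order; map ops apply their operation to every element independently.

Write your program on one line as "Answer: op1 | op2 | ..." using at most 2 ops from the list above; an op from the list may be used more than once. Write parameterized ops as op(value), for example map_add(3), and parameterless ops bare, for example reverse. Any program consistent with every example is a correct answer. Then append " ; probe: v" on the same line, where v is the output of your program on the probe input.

map_add(-8) | sort_asc ; probe: [-56, -40, -18, -15, 2, 17, 36]

Check, running the answer program on each example:
  [11, -9, 24, 6, -16, 18, 24] -> [3, -17, 16, -2, -24, 10, 16] -> [-24, -17, -2, 3, 10, 16, 16]
  [-38, 49, -44, -16] -> [-46, 41, -52, -24] -> [-52, -46, -24, 41]
  [-35, -42, 44, 2, -24, -2, 25] -> [-43, -50, 36, -6, -32, -10, 17] -> [-50, -43, -32, -10, -6, 17, 36]
  [32, 22, -23, -48, -28, 17, 0, -9] -> [24, 14, -31, -56, -36, 9, -8, -17] -> [-56, -36, -31, -17, -8, 9, 14, 24]
  [17, -33, -10, -13, 6, -30, 11, 20, -12, -3] -> [9, -41, -18, -21, -2, -38, 3, 12, -20, -11] -> [-41, -38, -21, -20, -18, -11, -2, 3, 9, 12]
  [-46, 38, -18, -37, -49, 17] -> [-54, 30, -26, -45, -57, 9] -> [-57, -54, -45, -26, 9, 30]
  probe: [-7, 10, -48, -10, 44, 25, -32] -> [-15, 2, -56, -18, 36, 17, -40] -> [-56, -40, -18, -15, 2, 17, 36]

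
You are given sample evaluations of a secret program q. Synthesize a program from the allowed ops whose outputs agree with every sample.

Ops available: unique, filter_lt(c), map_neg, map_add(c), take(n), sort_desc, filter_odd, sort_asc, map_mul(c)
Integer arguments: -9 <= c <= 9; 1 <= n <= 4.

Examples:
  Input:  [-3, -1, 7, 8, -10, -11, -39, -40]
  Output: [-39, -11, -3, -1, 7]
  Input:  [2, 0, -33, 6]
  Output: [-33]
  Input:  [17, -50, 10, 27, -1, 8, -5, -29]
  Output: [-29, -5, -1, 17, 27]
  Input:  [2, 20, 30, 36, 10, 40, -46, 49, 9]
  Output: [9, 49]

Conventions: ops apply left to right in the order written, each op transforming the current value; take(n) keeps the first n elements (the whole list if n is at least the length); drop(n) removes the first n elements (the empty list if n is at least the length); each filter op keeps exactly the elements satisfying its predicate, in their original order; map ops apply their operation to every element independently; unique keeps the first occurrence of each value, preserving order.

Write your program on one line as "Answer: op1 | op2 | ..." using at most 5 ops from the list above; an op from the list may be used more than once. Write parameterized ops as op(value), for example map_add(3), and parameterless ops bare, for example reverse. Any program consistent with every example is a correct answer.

map_neg | sort_desc | map_neg | filter_odd

Check, running the answer program on each example:
  [-3, -1, 7, 8, -10, -11, -39, -40] -> [3, 1, -7, -8, 10, 11, 39, 40] -> [40, 39, 11, 10, 3, 1, -7, -8] -> [-40, -39, -11, -10, -3, -1, 7, 8] -> [-39, -11, -3, -1, 7]
  [2, 0, -33, 6] -> [-2, 0, 33, -6] -> [33, 0, -2, -6] -> [-33, 0, 2, 6] -> [-33]
  [17, -50, 10, 27, -1, 8, -5, -29] -> [-17, 50, -10, -27, 1, -8, 5, 29] -> [50, 29, 5, 1, -8, -10, -17, -27] -> [-50, -29, -5, -1, 8, 10, 17, 27] -> [-29, -5, -1, 17, 27]
  [2, 20, 30, 36, 10, 40, -46, 49, 9] -> [-2, -20, -30, -36, -10, -40, 46, -49, -9] -> [46, -2, -9, -10, -20, -30, -36, -40, -49] -> [-46, 2, 9, 10, 20, 30, 36, 40, 49] -> [9, 49]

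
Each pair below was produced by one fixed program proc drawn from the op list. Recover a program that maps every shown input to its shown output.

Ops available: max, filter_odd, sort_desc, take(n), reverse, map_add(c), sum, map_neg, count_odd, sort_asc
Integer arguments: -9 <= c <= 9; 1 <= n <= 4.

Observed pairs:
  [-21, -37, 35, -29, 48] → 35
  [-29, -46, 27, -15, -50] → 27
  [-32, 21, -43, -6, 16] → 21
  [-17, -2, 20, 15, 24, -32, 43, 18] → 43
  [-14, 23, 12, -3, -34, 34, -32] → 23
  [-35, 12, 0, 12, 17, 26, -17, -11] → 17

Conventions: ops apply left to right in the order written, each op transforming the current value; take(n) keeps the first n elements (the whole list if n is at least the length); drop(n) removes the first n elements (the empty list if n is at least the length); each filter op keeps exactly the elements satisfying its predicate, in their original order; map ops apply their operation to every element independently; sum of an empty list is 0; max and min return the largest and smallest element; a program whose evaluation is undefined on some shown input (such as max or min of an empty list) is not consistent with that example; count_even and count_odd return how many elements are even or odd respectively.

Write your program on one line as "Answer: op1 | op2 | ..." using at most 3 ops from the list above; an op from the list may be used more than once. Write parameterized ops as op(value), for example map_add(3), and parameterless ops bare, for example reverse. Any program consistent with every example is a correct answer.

filter_odd | max

Check, running the answer program on each example:
  [-21, -37, 35, -29, 48] -> [-21, -37, 35, -29] -> 35
  [-29, -46, 27, -15, -50] -> [-29, 27, -15] -> 27
  [-32, 21, -43, -6, 16] -> [21, -43] -> 21
  [-17, -2, 20, 15, 24, -32, 43, 18] -> [-17, 15, 43] -> 43
  [-14, 23, 12, -3, -34, 34, -32] -> [23, -3] -> 23
  [-35, 12, 0, 12, 17, 26, -17, -11] -> [-35, 17, -17, -11] -> 17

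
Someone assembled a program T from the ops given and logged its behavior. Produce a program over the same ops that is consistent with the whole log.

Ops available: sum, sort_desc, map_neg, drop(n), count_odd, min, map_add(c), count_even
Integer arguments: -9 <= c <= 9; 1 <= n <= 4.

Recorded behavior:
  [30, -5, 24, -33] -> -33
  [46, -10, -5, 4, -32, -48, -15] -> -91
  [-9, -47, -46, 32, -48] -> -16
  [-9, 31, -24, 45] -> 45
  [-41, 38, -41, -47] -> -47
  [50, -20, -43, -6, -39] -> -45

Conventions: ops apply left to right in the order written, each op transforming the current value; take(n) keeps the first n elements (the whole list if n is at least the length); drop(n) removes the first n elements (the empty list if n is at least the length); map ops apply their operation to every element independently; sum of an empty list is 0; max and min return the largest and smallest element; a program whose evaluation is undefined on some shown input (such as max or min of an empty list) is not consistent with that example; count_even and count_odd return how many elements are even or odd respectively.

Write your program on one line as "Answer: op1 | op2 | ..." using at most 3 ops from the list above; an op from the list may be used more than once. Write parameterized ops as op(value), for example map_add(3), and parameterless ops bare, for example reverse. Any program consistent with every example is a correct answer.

drop(3) | sum

Check, running the answer program on each example:
  [30, -5, 24, -33] -> [-33] -> -33
  [46, -10, -5, 4, -32, -48, -15] -> [4, -32, -48, -15] -> -91
  [-9, -47, -46, 32, -48] -> [32, -48] -> -16
  [-9, 31, -24, 45] -> [45] -> 45
  [-41, 38, -41, -47] -> [-47] -> -47
  [50, -20, -43, -6, -39] -> [-6, -39] -> -45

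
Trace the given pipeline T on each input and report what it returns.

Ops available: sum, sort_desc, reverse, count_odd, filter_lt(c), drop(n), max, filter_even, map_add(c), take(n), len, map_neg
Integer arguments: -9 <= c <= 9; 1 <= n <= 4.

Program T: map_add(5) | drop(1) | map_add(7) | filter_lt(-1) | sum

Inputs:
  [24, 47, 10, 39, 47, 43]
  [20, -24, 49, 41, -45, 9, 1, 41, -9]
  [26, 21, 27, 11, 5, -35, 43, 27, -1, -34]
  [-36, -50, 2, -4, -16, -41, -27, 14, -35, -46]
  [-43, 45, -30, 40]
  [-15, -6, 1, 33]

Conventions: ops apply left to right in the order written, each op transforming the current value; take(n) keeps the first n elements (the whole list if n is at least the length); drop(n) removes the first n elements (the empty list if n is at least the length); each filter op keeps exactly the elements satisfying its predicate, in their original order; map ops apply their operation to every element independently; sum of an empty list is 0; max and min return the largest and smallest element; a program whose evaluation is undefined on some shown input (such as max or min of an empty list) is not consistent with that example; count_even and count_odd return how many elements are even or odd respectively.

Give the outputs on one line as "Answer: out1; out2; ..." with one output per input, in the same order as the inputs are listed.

0; -45; -45; -143; -18; 0

Execution, op by op:
  [24, 47, 10, 39, 47, 43] -> [29, 52, 15, 44, 52, 48] -> [52, 15, 44, 52, 48] -> [59, 22, 51, 59, 55] -> [] -> 0
  [20, -24, 49, 41, -45, 9, 1, 41, -9] -> [25, -19, 54, 46, -40, 14, 6, 46, -4] -> [-19, 54, 46, -40, 14, 6, 46, -4] -> [-12, 61, 53, -33, 21, 13, 53, 3] -> [-12, -33] -> -45
  [26, 21, 27, 11, 5, -35, 43, 27, -1, -34] -> [31, 26, 32, 16, 10, -30, 48, 32, 4, -29] -> [26, 32, 16, 10, -30, 48, 32, 4, -29] -> [33, 39, 23, 17, -23, 55, 39, 11, -22] -> [-23, -22] -> -45
  [-36, -50, 2, -4, -16, -41, -27, 14, -35, -46] -> [-31, -45, 7, 1, -11, -36, -22, 19, -30, -41] -> [-45, 7, 1, -11, -36, -22, 19, -30, -41] -> [-38, 14, 8, -4, -29, -15, 26, -23, -34] -> [-38, -4, -29, -15, -23, -34] -> -143
  [-43, 45, -30, 40] -> [-38, 50, -25, 45] -> [50, -25, 45] -> [57, -18, 52] -> [-18] -> -18
  [-15, -6, 1, 33] -> [-10, -1, 6, 38] -> [-1, 6, 38] -> [6, 13, 45] -> [] -> 0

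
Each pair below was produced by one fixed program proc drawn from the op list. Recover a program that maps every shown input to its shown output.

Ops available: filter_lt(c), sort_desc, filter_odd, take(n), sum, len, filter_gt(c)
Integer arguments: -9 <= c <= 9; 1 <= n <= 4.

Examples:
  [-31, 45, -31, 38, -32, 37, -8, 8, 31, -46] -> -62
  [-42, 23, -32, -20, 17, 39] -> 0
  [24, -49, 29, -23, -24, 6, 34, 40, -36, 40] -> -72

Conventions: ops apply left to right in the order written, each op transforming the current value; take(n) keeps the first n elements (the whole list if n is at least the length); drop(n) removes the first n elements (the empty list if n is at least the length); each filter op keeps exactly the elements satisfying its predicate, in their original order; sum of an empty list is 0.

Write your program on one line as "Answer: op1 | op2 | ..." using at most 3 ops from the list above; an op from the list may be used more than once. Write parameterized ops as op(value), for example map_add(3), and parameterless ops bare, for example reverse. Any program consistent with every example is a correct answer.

filter_odd | filter_lt(3) | sum

Check, running the answer program on each example:
  [-31, 45, -31, 38, -32, 37, -8, 8, 31, -46] -> [-31, 45, -31, 37, 31] -> [-31, -31] -> -62
  [-42, 23, -32, -20, 17, 39] -> [23, 17, 39] -> [] -> 0
  [24, -49, 29, -23, -24, 6, 34, 40, -36, 40] -> [-49, 29, -23] -> [-49, -23] -> -72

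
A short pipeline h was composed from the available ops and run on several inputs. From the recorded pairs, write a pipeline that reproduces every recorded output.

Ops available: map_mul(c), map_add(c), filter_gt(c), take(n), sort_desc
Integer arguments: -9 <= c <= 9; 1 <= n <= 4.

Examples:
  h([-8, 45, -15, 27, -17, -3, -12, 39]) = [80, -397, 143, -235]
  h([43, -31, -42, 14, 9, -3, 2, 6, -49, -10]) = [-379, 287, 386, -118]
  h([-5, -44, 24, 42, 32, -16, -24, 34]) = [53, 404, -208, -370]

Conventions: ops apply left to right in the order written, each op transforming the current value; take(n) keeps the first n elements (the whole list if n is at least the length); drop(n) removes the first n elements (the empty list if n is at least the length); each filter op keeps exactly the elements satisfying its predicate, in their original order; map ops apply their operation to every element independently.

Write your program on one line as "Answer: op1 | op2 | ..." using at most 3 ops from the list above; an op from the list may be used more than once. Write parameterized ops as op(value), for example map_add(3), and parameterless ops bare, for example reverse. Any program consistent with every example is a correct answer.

take(4) | map_mul(-9) | map_add(8)

Check, running the answer program on each example:
  [-8, 45, -15, 27, -17, -3, -12, 39] -> [-8, 45, -15, 27] -> [72, -405, 135, -243] -> [80, -397, 143, -235]
  [43, -31, -42, 14, 9, -3, 2, 6, -49, -10] -> [43, -31, -42, 14] -> [-387, 279, 378, -126] -> [-379, 287, 386, -118]
  [-5, -44, 24, 42, 32, -16, -24, 34] -> [-5, -44, 24, 42] -> [45, 396, -216, -378] -> [53, 404, -208, -370]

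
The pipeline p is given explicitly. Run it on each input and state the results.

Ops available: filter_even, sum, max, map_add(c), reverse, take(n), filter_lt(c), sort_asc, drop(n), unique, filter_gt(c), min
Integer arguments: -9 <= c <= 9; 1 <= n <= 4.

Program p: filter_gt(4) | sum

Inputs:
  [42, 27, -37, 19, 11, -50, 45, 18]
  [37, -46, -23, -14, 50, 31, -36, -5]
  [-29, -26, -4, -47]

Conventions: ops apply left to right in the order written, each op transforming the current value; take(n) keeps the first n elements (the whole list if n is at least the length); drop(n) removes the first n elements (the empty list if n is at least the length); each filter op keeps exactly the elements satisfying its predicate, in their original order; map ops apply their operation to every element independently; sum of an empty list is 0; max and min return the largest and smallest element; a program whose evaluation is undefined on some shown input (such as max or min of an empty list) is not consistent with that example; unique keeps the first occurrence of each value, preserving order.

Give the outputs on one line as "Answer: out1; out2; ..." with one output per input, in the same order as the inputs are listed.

162; 118; 0

Execution, op by op:
  [42, 27, -37, 19, 11, -50, 45, 18] -> [42, 27, 19, 11, 45, 18] -> 162
  [37, -46, -23, -14, 50, 31, -36, -5] -> [37, 50, 31] -> 118
  [-29, -26, -4, -47] -> [] -> 0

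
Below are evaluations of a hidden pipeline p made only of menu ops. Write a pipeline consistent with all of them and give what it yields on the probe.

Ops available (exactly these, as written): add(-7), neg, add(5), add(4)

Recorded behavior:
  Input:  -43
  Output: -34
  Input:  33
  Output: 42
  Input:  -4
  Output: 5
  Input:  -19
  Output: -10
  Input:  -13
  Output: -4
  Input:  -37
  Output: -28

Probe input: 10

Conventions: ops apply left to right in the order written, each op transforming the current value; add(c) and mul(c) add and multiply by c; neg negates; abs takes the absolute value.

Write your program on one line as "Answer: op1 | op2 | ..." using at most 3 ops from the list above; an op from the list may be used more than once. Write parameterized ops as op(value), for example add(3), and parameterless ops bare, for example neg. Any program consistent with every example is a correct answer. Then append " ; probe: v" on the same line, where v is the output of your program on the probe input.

add(4) | add(5) ; probe: 19

Check, running the answer program on each example:
  -43 -> -39 -> -34
  33 -> 37 -> 42
  -4 -> 0 -> 5
  -19 -> -15 -> -10
  -13 -> -9 -> -4
  -37 -> -33 -> -28
  probe: 10 -> 14 -> 19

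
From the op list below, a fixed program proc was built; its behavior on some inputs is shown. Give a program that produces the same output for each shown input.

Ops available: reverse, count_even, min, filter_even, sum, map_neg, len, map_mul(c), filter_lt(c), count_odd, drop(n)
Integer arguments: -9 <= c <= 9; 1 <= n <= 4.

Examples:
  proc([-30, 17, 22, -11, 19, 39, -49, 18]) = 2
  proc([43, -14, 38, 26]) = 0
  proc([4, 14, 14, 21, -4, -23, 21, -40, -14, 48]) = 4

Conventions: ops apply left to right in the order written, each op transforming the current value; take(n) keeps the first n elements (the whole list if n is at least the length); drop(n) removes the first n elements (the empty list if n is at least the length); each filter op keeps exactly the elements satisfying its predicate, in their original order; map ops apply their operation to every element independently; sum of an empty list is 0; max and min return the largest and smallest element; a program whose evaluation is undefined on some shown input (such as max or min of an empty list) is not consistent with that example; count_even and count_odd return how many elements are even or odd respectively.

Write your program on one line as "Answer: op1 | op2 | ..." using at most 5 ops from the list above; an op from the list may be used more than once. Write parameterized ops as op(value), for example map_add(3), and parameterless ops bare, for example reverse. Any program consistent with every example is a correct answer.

map_neg | filter_lt(8) | drop(3) | len

Check, running the answer program on each example:
  [-30, 17, 22, -11, 19, 39, -49, 18] -> [30, -17, -22, 11, -19, -39, 49, -18] -> [-17, -22, -19, -39, -18] -> [-39, -18] -> 2
  [43, -14, 38, 26] -> [-43, 14, -38, -26] -> [-43, -38, -26] -> [] -> 0
  [4, 14, 14, 21, -4, -23, 21, -40, -14, 48] -> [-4, -14, -14, -21, 4, 23, -21, 40, 14, -48] -> [-4, -14, -14, -21, 4, -21, -48] -> [-21, 4, -21, -48] -> 4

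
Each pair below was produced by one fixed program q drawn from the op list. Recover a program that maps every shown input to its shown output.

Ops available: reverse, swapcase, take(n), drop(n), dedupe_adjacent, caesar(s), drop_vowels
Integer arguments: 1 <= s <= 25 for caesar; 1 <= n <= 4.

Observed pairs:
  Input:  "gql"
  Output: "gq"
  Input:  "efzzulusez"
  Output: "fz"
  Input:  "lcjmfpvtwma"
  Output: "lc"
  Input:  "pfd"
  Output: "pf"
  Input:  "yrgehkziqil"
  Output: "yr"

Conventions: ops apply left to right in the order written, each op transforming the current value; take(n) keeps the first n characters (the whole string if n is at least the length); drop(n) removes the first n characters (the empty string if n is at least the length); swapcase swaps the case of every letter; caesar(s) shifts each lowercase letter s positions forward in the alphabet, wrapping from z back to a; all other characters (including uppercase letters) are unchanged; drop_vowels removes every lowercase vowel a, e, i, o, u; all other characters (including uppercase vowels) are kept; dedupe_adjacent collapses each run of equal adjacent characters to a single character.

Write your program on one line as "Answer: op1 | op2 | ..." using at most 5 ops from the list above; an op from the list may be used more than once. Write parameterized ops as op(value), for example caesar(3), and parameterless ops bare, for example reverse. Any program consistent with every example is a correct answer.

reverse | drop_vowels | dedupe_adjacent | reverse | take(2)

Check, running the answer program on each example:
  "gql" -> "lqg" -> "lqg" -> "lqg" -> "gql" -> "gq"
  "efzzulusez" -> "zesuluzzfe" -> "zslzzf" -> "zslzf" -> "fzlsz" -> "fz"
  "lcjmfpvtwma" -> "amwtvpfmjcl" -> "mwtvpfmjcl" -> "mwtvpfmjcl" -> "lcjmfpvtwm" -> "lc"
  "pfd" -> "dfp" -> "dfp" -> "dfp" -> "pfd" -> "pf"
  "yrgehkziqil" -> "liqizkhegry" -> "lqzkhgry" -> "lqzkhgry" -> "yrghkzql" -> "yr"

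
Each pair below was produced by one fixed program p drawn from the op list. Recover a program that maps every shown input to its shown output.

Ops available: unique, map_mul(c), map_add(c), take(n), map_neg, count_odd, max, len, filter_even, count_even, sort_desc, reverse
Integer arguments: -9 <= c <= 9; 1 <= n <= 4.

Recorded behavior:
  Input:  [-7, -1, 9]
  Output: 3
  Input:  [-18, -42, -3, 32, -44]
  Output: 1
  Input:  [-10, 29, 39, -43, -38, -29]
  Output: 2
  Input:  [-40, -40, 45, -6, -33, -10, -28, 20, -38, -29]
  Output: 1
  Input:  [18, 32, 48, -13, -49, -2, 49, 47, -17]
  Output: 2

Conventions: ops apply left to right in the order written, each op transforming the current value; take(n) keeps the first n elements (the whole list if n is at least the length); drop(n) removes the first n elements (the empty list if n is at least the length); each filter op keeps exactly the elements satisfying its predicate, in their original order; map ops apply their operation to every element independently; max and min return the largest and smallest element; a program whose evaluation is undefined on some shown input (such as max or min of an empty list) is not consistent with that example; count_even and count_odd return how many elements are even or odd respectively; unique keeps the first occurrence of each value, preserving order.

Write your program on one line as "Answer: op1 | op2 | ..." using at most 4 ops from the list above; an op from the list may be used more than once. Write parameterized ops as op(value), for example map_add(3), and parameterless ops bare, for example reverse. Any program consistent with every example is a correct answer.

sort_desc | map_add(3) | take(3) | count_even

Check, running the answer program on each example:
  [-7, -1, 9] -> [9, -1, -7] -> [12, 2, -4] -> [12, 2, -4] -> 3
  [-18, -42, -3, 32, -44] -> [32, -3, -18, -42, -44] -> [35, 0, -15, -39, -41] -> [35, 0, -15] -> 1
  [-10, 29, 39, -43, -38, -29] -> [39, 29, -10, -29, -38, -43] -> [42, 32, -7, -26, -35, -40] -> [42, 32, -7] -> 2
  [-40, -40, 45, -6, -33, -10, -28, 20, -38, -29] -> [45, 20, -6, -10, -28, -29, -33, -38, -40, -40] -> [48, 23, -3, -7, -25, -26, -30, -35, -37, -37] -> [48, 23, -3] -> 1
  [18, 32, 48, -13, -49, -2, 49, 47, -17] -> [49, 48, 47, 32, 18, -2, -13, -17, -49] -> [52, 51, 50, 35, 21, 1, -10, -14, -46] -> [52, 51, 50] -> 2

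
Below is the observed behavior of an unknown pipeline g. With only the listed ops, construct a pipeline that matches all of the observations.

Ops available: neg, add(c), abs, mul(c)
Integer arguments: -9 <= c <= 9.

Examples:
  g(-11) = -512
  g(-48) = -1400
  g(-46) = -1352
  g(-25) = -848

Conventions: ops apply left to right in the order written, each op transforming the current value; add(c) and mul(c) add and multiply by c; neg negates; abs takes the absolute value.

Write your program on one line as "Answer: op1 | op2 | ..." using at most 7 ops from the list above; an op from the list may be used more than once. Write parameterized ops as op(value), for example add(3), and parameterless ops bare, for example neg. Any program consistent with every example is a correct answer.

add(-9) | mul(-6) | add(4) | add(5) | mul(-4) | add(4)

Check, running the answer program on each example:
  -11 -> -20 -> 120 -> 124 -> 129 -> -516 -> -512
  -48 -> -57 -> 342 -> 346 -> 351 -> -1404 -> -1400
  -46 -> -55 -> 330 -> 334 -> 339 -> -1356 -> -1352
  -25 -> -34 -> 204 -> 208 -> 213 -> -852 -> -848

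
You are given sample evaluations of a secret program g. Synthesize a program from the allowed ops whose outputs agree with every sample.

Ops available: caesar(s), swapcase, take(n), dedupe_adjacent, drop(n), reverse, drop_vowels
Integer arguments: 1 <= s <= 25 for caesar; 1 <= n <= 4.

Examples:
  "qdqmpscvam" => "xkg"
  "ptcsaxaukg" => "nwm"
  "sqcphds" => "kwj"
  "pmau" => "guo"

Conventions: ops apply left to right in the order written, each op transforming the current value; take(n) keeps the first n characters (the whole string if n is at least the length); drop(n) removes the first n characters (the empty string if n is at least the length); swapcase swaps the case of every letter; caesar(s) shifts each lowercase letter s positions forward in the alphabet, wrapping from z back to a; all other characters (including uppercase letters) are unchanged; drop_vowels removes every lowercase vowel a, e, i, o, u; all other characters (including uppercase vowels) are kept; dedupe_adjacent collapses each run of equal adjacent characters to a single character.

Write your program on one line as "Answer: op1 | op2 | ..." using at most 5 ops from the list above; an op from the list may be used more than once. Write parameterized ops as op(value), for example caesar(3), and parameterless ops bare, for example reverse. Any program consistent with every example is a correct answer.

take(4) | caesar(20) | swapcase | drop(1) | swapcase

Check, running the answer program on each example:
  "qdqmpscvam" -> "qdqm" -> "kxkg" -> "KXKG" -> "XKG" -> "xkg"
  "ptcsaxaukg" -> "ptcs" -> "jnwm" -> "JNWM" -> "NWM" -> "nwm"
  "sqcphds" -> "sqcp" -> "mkwj" -> "MKWJ" -> "KWJ" -> "kwj"
  "pmau" -> "pmau" -> "jguo" -> "JGUO" -> "GUO" -> "guo"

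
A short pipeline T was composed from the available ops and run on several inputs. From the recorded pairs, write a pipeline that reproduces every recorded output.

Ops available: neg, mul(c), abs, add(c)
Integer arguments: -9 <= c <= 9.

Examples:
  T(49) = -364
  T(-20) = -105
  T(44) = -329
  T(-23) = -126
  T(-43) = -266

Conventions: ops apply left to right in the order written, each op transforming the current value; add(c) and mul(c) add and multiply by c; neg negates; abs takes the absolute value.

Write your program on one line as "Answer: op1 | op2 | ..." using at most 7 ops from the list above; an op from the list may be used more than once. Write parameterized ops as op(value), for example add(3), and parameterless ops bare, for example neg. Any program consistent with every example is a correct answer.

add(4) | abs | neg | mul(-7) | add(-7) | neg

Check, running the answer program on each example:
  49 -> 53 -> 53 -> -53 -> 371 -> 364 -> -364
  -20 -> -16 -> 16 -> -16 -> 112 -> 105 -> -105
  44 -> 48 -> 48 -> -48 -> 336 -> 329 -> -329
  -23 -> -19 -> 19 -> -19 -> 133 -> 126 -> -126
  -43 -> -39 -> 39 -> -39 -> 273 -> 266 -> -266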